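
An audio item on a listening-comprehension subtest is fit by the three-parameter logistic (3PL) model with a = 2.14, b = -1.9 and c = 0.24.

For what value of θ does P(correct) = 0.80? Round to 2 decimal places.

P(θ) = c + (1 − c) · 1 / (1 + exp(−a(θ − b)))
Remove guessing floor: (0.80 − 0.24)/(1 − 0.24) = 0.7368
logit = ln(0.7368/0.2632) = 1.0296
θ = b + logit/(a) = -1.9 + 1.0296/2.1400 = -1.4189

-1.42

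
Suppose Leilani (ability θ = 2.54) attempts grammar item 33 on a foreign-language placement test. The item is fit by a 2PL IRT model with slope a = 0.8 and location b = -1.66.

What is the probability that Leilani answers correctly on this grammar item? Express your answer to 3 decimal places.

P(θ) = 1 / (1 + exp(−a(θ − b)))
Exponent: 0.8 × (2.54 − (-1.66)) = 3.3600
1/(1 + e^{-3.3600}) = 0.9664

0.966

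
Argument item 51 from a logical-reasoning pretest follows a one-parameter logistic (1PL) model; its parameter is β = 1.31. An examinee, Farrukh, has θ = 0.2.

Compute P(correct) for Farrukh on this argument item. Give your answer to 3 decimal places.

P(θ) = 1 / (1 + exp(−(θ − β)))
Exponent: (0.2 − 1.31) = -1.1100
1/(1 + e^{1.1100}) = 0.2479
P = 0.2479

0.248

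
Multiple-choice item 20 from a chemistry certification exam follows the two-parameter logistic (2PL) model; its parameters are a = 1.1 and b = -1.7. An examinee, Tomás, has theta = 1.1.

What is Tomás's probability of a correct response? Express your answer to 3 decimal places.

P(theta) = 1 / (1 + exp(−a(theta − b)))
Exponent: 1.1 × (1.1 − (-1.7)) = 3.0800
1/(1 + e^{-3.0800}) = 0.9561

0.956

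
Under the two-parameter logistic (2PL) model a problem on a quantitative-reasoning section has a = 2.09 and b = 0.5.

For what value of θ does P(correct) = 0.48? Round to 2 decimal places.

0.46

P(θ) = 1 / (1 + exp(−a(θ − b)))
logit = ln(0.4800/0.5200) = -0.0800
θ = b + logit/(a) = 0.5 + (-0.0800)/2.0900 = 0.4617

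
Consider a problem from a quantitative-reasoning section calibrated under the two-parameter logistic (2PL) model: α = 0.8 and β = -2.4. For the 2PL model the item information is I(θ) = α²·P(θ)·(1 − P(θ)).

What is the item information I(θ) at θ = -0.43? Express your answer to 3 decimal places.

0.091

P = 1/(1+e^{-1.5760}) = 0.8286
P(1−P) = 0.8286 × 0.1714 = 0.1420
I = α² × P(1−P) = 0.8² × 0.1420 = 0.09088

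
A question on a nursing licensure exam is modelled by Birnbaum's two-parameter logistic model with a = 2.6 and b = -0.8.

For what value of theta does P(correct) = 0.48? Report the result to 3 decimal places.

-0.831

P(theta) = 1 / (1 + exp(−a(theta − b)))
logit = ln(0.4800/0.5200) = -0.0800
theta = b + logit/(a) = -0.8 + (-0.0800)/2.6000 = -0.8308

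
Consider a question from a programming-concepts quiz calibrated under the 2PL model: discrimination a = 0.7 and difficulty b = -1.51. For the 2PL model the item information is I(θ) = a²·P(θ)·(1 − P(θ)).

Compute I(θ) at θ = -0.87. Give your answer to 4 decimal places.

P = 1/(1+e^{-0.4480}) = 0.6102
P(1−P) = 0.6102 × 0.3898 = 0.2379
I = a² × P(1−P) = 0.7² × 0.2379 = 0.11655

0.1166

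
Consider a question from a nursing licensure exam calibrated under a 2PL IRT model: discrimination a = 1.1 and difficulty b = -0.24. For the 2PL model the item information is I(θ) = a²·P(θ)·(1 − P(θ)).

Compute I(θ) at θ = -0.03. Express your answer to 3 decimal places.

0.299

P = 1/(1+e^{-0.2310}) = 0.5575
P(1−P) = 0.5575 × 0.4425 = 0.2467
I = a² × P(1−P) = 1.1² × 0.2467 = 0.29850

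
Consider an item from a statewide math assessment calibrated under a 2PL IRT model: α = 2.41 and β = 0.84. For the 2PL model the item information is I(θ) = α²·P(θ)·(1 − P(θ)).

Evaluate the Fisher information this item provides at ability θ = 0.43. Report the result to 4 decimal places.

P = 1/(1+e^{0.9881}) = 0.2713
P(1−P) = 0.2713 × 0.7287 = 0.1977
I = α² × P(1−P) = 2.41² × 0.1977 = 1.14821

1.1482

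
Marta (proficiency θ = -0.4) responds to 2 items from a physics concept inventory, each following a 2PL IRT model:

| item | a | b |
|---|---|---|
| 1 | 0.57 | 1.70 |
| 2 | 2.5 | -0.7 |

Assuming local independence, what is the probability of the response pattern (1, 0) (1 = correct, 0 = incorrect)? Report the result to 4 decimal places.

0.0744

P(θ) = 1 / (1 + exp(−a(θ − b)))
P_1 = 1/(1+e^{1.1970}) = 0.2320
P_2 = 1/(1+e^{-0.7500}) = 0.6792
L = P_1 × (1−P_2) = 0.2320 × 0.3208 = 0.07443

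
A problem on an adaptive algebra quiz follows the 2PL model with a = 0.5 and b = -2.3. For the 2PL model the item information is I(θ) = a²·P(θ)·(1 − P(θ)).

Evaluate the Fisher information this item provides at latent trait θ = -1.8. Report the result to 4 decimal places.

0.0615

P = 1/(1+e^{-0.2500}) = 0.5622
P(1−P) = 0.5622 × 0.4378 = 0.2461
I = a² × P(1−P) = 0.5² × 0.2461 = 0.06153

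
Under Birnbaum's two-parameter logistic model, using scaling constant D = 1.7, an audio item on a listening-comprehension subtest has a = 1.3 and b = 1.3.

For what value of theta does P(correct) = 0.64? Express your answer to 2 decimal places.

P(theta) = 1 / (1 + exp(−D·a(theta − b)))
logit = ln(0.6400/0.3600) = 0.5754
theta = b + logit/(1.7·a) = 1.3 + 0.5754/2.2100 = 1.5603

1.56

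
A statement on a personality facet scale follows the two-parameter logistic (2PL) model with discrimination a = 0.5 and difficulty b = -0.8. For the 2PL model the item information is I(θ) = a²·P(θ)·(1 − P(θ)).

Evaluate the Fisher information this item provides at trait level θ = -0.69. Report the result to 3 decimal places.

0.062

P = 1/(1+e^{-0.0550}) = 0.5137
P(1−P) = 0.5137 × 0.4863 = 0.2498
I = a² × P(1−P) = 0.5² × 0.2498 = 0.06245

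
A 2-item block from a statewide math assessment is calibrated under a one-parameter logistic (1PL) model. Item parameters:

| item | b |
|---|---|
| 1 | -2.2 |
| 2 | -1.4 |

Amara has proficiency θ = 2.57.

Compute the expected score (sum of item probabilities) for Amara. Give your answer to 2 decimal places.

1.97

P(θ) = 1 / (1 + exp(−(θ − b)))
P_1 = 1/(1+e^{-4.7700}) = 0.9916
P_2 = 1/(1+e^{-3.9700}) = 0.9815
E[score] = 0.9916 + 0.9815 = 1.9731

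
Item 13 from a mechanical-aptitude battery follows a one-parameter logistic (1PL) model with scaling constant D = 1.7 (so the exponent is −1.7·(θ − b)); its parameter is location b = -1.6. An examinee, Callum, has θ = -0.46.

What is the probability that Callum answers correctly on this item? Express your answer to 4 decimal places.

P(θ) = 1 / (1 + exp(−D·(θ − b)))
Exponent: 1.7 × (-0.46 − (-1.6)) = 1.9380
1/(1 + e^{-1.9380}) = 0.8741
P = 0.8741

0.8741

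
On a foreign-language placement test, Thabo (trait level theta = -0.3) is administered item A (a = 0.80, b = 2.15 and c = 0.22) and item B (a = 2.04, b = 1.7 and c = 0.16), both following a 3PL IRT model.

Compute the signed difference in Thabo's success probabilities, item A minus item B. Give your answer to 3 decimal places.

P(theta) = c + (1 − c) · 1 / (1 + exp(−a(theta − b)))
P_A = 0.3163
P_B = 0.1740
P_A − P_B = 0.1423

0.142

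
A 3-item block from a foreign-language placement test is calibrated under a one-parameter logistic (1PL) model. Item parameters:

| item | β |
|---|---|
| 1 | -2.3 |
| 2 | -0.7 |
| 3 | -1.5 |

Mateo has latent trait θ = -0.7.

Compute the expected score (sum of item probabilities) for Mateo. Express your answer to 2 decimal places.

2.02

P(θ) = 1 / (1 + exp(−(θ − β)))
P_1 = 1/(1+e^{-1.6000}) = 0.8320
P_2 = 1/(1+e^{0.0000}) = 0.5000
P_3 = 1/(1+e^{-0.8000}) = 0.6900
E[score] = 0.8320 + 0.5000 + 0.6900 = 2.0220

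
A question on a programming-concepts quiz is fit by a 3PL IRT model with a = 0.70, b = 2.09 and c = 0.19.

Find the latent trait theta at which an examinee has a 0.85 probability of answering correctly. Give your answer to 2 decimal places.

P(theta) = c + (1 − c) · 1 / (1 + exp(−a(theta − b)))
Remove guessing floor: (0.85 − 0.19)/(1 − 0.19) = 0.8148
logit = ln(0.8148/0.1852) = 1.4816
theta = b + logit/(a) = 2.09 + 1.4816/0.7000 = 4.2066

4.21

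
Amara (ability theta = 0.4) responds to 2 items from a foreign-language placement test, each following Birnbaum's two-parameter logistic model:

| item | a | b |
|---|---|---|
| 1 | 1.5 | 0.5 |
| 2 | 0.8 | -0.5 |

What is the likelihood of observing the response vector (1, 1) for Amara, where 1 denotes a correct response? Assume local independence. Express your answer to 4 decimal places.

0.3111

P(theta) = 1 / (1 + exp(−a(theta − b)))
P_1 = 1/(1+e^{0.1500}) = 0.4626
P_2 = 1/(1+e^{-0.7200}) = 0.6726
L = P_1 × P_2 = 0.4626 × 0.6726 = 0.31113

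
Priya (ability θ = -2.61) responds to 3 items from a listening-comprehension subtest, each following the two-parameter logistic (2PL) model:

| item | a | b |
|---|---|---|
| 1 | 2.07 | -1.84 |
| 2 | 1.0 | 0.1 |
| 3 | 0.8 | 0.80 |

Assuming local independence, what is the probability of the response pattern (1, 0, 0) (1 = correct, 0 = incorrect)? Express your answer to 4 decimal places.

0.1486

P(θ) = 1 / (1 + exp(−a(θ − b)))
P_1 = 1/(1+e^{1.5939}) = 0.1688
P_2 = 1/(1+e^{2.7100}) = 0.0624
P_3 = 1/(1+e^{2.7280}) = 0.0613
L = P_1 × (1−P_2) × (1−P_3) = 0.1688 × 0.9376 × 0.9387 = 0.14859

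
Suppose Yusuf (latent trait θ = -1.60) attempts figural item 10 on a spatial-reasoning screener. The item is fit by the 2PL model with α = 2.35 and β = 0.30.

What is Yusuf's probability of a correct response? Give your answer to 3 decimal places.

P(θ) = 1 / (1 + exp(−α(θ − β)))
Exponent: 2.35 × (-1.60 − 0.30) = -4.4650
1/(1 + e^{4.4650}) = 0.0114

0.011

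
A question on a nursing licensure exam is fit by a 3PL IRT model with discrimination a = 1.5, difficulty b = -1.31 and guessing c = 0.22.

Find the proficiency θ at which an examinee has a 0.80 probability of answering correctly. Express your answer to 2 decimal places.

-0.60

P(θ) = c + (1 − c) · 1 / (1 + exp(−a(θ − b)))
Remove guessing floor: (0.80 − 0.22)/(1 − 0.22) = 0.7436
logit = ln(0.7436/0.2564) = 1.0647
θ = b + logit/(a) = -1.31 + 1.0647/1.5000 = -0.6002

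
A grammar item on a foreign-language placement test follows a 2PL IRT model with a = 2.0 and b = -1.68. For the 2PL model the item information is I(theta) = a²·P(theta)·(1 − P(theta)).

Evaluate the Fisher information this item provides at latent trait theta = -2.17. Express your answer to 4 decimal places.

P = 1/(1+e^{0.9800}) = 0.2729
P(1−P) = 0.2729 × 0.7271 = 0.1984
I = a² × P(1−P) = 2.0² × 0.1984 = 0.79369

0.7937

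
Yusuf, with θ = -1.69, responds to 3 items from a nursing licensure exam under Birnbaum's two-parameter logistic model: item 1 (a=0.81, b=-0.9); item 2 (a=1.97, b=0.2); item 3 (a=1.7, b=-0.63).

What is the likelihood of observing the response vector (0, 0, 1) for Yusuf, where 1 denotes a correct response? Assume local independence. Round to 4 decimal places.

0.0905

P(θ) = 1 / (1 + exp(−a(θ − b)))
P_1 = 1/(1+e^{0.6399}) = 0.3453
P_2 = 1/(1+e^{3.7233}) = 0.0236
P_3 = 1/(1+e^{1.8020}) = 0.1416
L = (1−P_1) × (1−P_2) × P_3 = 0.6547 × 0.9764 × 0.1416 = 0.09053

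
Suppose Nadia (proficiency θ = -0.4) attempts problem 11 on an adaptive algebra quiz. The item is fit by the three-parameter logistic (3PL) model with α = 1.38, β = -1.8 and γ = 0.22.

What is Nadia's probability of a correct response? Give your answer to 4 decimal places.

0.9013

P(θ) = γ + (1 − γ) · 1 / (1 + exp(−α(θ − β)))
Exponent: 1.38 × (-0.4 − (-1.8)) = 1.9320
1/(1 + e^{-1.9320}) = 0.8735
P = 0.22 + 0.78 × 0.8735 = 0.9013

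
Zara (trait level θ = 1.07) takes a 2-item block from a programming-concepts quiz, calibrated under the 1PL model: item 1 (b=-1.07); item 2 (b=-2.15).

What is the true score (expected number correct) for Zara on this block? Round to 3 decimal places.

1.856

P(θ) = 1 / (1 + exp(−(θ − b)))
P_1 = 1/(1+e^{-2.1400}) = 0.8947
P_2 = 1/(1+e^{-3.2200}) = 0.9616
E[score] = 0.8947 + 0.9616 = 1.8563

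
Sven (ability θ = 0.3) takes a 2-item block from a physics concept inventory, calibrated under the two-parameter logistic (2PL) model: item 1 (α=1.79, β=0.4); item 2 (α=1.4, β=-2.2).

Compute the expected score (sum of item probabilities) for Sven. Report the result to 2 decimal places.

1.43

P(θ) = 1 / (1 + exp(−α(θ − β)))
P_1 = 1/(1+e^{0.1790}) = 0.4554
P_2 = 1/(1+e^{-3.5000}) = 0.9707
E[score] = 0.4554 + 0.9707 = 1.4261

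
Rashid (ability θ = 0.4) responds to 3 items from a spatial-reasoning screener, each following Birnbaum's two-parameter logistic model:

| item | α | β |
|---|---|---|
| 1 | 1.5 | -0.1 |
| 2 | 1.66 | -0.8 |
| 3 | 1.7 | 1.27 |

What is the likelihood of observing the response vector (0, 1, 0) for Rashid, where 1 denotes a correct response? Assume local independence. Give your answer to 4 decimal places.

P(θ) = 1 / (1 + exp(−α(θ − β)))
P_1 = 1/(1+e^{-0.7500}) = 0.6792
P_2 = 1/(1+e^{-1.9920}) = 0.8800
P_3 = 1/(1+e^{1.4790}) = 0.1856
L = (1−P_1) × P_2 × (1−P_3) = 0.3208 × 0.8800 × 0.8144 = 0.22992

0.2299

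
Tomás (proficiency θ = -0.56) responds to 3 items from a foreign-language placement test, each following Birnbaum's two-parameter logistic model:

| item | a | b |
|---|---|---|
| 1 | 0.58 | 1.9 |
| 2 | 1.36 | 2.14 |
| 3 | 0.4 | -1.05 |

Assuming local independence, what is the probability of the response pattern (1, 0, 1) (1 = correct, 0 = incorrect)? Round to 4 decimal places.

P(θ) = 1 / (1 + exp(−a(θ − b)))
P_1 = 1/(1+e^{1.4268}) = 0.1936
P_2 = 1/(1+e^{3.6720}) = 0.0248
P_3 = 1/(1+e^{-0.1960}) = 0.5488
L = P_1 × (1−P_2) × P_3 = 0.1936 × 0.9752 × 0.5488 = 0.10362

0.1036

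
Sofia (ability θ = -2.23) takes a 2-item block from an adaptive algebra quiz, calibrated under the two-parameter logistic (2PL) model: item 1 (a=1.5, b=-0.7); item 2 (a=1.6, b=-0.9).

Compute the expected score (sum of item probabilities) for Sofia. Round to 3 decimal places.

0.198

P(θ) = 1 / (1 + exp(−a(θ − b)))
P_1 = 1/(1+e^{2.2950}) = 0.0915
P_2 = 1/(1+e^{2.1280}) = 0.1064
E[score] = 0.0915 + 0.1064 = 0.1979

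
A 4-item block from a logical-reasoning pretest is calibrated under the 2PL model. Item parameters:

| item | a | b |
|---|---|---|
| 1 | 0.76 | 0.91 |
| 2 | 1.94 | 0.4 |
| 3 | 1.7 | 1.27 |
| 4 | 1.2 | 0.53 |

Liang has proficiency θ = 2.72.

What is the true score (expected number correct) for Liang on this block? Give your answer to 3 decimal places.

P(θ) = 1 / (1 + exp(−a(θ − b)))
P_1 = 1/(1+e^{-1.3756}) = 0.7983
P_2 = 1/(1+e^{-4.5008}) = 0.9890
P_3 = 1/(1+e^{-2.4650}) = 0.9217
P_4 = 1/(1+e^{-2.6280}) = 0.9326
E[score] = 0.7983 + 0.9890 + 0.9217 + 0.9326 = 3.6416

3.642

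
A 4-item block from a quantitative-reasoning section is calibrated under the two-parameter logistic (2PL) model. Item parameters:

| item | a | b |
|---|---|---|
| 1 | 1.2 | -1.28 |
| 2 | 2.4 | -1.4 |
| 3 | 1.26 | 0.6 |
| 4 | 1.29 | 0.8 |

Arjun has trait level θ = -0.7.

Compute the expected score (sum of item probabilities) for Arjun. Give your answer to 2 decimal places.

P(θ) = 1 / (1 + exp(−a(θ − b)))
P_1 = 1/(1+e^{-0.6960}) = 0.6673
P_2 = 1/(1+e^{-1.6800}) = 0.8429
P_3 = 1/(1+e^{1.6380}) = 0.1627
P_4 = 1/(1+e^{1.9350}) = 0.1262
E[score] = 0.6673 + 0.8429 + 0.1627 + 0.1262 = 1.7991

1.80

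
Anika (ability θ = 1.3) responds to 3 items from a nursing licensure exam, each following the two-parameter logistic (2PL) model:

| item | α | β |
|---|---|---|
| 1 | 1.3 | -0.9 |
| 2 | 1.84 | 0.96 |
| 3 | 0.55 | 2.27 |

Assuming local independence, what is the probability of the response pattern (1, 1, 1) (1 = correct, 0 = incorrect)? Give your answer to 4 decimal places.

0.2278

P(θ) = 1 / (1 + exp(−α(θ − β)))
P_1 = 1/(1+e^{-2.8600}) = 0.9458
P_2 = 1/(1+e^{-0.6256}) = 0.6515
P_3 = 1/(1+e^{0.5335}) = 0.3697
L = P_1 × P_2 × P_3 = 0.9458 × 0.6515 × 0.3697 = 0.22781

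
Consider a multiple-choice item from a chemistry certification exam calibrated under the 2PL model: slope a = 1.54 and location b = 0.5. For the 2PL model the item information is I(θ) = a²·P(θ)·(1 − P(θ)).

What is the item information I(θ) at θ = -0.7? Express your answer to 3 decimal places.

P = 1/(1+e^{1.8480}) = 0.1361
P(1−P) = 0.1361 × 0.8639 = 0.1176
I = a² × P(1−P) = 1.54² × 0.1176 = 0.27886

0.279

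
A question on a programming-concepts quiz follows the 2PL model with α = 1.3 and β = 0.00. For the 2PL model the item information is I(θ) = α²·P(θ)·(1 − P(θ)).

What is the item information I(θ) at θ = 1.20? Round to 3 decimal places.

0.243

P = 1/(1+e^{-1.5600}) = 0.8264
P(1−P) = 0.8264 × 0.1736 = 0.1435
I = α² × P(1−P) = 1.3² × 0.1435 = 0.24250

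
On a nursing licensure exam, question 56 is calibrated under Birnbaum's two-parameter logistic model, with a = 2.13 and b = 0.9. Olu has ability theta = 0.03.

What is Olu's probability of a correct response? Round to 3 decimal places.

P(theta) = 1 / (1 + exp(−a(theta − b)))
Exponent: 2.13 × (0.03 − 0.9) = -1.8531
1/(1 + e^{1.8531}) = 0.1355

0.136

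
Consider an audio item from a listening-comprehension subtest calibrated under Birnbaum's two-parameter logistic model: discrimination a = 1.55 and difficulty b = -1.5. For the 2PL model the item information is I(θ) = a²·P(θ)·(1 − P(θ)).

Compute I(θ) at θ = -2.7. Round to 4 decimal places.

0.2800

P = 1/(1+e^{1.8600}) = 0.1347
P(1−P) = 0.1347 × 0.8653 = 0.1166
I = a² × P(1−P) = 1.55² × 0.1166 = 0.28003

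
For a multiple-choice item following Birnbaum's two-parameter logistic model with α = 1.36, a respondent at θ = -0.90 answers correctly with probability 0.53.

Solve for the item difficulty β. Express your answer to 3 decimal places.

P(θ) = 1 / (1 + exp(−α(θ − β)))
logit(0.53) = ln(0.53/0.47) = 0.1201
β = θ − logit/(α) = -0.90 − 0.1201/1.3600 = -0.9883

-0.988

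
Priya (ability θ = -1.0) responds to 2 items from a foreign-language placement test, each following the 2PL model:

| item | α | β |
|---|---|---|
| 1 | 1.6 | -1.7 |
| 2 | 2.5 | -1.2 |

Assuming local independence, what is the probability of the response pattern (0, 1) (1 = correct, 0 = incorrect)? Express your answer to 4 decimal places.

P(θ) = 1 / (1 + exp(−α(θ − β)))
P_1 = 1/(1+e^{-1.1200}) = 0.7540
P_2 = 1/(1+e^{-0.5000}) = 0.6225
L = (1−P_1) × P_2 = 0.2460 × 0.6225 = 0.15313

0.1531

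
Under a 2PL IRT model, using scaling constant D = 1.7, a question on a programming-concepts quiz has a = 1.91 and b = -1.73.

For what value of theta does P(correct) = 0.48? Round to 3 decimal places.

P(theta) = 1 / (1 + exp(−D·a(theta − b)))
logit = ln(0.4800/0.5200) = -0.0800
theta = b + logit/(1.7·a) = -1.73 + (-0.0800)/3.2470 = -1.7547

-1.755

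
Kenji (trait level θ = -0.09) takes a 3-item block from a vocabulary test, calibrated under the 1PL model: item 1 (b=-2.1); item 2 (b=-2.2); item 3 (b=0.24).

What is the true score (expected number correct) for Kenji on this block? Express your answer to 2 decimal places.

2.19

P(θ) = 1 / (1 + exp(−(θ − b)))
P_1 = 1/(1+e^{-2.0100}) = 0.8818
P_2 = 1/(1+e^{-2.1100}) = 0.8919
P_3 = 1/(1+e^{0.3300}) = 0.4182
E[score] = 0.8818 + 0.8919 + 0.4182 = 2.1920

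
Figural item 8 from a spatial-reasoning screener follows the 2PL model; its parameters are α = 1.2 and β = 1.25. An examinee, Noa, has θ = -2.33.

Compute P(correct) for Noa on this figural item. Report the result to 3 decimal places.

0.013

P(θ) = 1 / (1 + exp(−α(θ − β)))
Exponent: 1.2 × (-2.33 − 1.25) = -4.2960
1/(1 + e^{4.2960}) = 0.0134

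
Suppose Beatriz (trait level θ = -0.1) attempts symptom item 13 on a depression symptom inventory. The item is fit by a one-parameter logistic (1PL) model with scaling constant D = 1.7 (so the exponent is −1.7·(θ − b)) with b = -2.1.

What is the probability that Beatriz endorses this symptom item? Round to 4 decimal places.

0.9677

P(θ) = 1 / (1 + exp(−D·(θ − b)))
Exponent: 1.7 × (-0.1 − (-2.1)) = 3.4000
1/(1 + e^{-3.4000}) = 0.9677
P = 0.9677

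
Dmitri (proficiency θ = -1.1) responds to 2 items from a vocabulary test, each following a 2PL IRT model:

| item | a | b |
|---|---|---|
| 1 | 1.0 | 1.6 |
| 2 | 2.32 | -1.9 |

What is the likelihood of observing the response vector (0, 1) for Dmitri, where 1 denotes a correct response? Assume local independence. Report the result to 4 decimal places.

P(θ) = 1 / (1 + exp(−a(θ − b)))
P_1 = 1/(1+e^{2.7000}) = 0.0630
P_2 = 1/(1+e^{-1.8560}) = 0.8648
L = (1−P_1) × P_2 = 0.9370 × 0.8648 = 0.81037

0.8104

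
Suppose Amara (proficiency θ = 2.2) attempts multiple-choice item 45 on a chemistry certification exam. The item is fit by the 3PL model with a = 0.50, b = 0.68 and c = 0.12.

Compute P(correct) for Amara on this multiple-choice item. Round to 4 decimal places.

P(θ) = c + (1 − c) · 1 / (1 + exp(−a(θ − b)))
Exponent: 0.50 × (2.2 − 0.68) = 0.7600
1/(1 + e^{-0.7600}) = 0.6814
P = 0.12 + 0.88 × 0.6814 = 0.7196

0.7196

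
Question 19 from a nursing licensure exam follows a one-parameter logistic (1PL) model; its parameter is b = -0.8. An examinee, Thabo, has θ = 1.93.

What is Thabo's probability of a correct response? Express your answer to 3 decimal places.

P(θ) = 1 / (1 + exp(−(θ − b)))
Exponent: (1.93 − (-0.8)) = 2.7300
1/(1 + e^{-2.7300}) = 0.9388
P = 0.9388

0.939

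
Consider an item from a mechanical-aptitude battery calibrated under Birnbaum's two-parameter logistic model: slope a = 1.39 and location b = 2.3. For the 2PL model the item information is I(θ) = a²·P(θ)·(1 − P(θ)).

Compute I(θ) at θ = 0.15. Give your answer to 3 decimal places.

0.088

P = 1/(1+e^{2.9885}) = 0.0479
P(1−P) = 0.0479 × 0.9521 = 0.0456
I = a² × P(1−P) = 1.39² × 0.0456 = 0.08820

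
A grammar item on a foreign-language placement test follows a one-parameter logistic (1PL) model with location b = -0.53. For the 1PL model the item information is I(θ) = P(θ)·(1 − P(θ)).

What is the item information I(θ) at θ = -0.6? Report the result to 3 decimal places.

P = 1/(1+e^{0.0700}) = 0.4825
P(1−P) = 0.4825 × 0.5175 = 0.2497
I = P(1−P) = 0.24969

0.250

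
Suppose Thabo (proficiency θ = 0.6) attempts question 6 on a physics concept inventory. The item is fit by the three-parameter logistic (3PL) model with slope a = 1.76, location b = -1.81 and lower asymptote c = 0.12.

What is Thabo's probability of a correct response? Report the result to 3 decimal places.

0.988

P(θ) = c + (1 − c) · 1 / (1 + exp(−a(θ − b)))
Exponent: 1.76 × (0.6 − (-1.81)) = 4.2416
1/(1 + e^{-4.2416}) = 0.9858
P = 0.12 + 0.88 × 0.9858 = 0.9875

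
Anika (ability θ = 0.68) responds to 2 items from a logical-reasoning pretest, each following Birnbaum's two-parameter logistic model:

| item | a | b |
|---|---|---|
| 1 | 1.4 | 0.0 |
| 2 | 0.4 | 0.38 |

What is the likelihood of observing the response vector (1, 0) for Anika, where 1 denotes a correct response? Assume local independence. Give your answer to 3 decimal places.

0.339

P(θ) = 1 / (1 + exp(−a(θ − b)))
P_1 = 1/(1+e^{-0.9520}) = 0.7215
P_2 = 1/(1+e^{-0.1200}) = 0.5300
L = P_1 × (1−P_2) = 0.7215 × 0.4700 = 0.33914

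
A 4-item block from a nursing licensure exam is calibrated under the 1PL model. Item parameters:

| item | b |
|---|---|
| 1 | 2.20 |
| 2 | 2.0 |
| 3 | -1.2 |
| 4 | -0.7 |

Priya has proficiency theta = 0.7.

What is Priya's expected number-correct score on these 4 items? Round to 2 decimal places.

P(theta) = 1 / (1 + exp(−(theta − b)))
P_1 = 1/(1+e^{1.5000}) = 0.1824
P_2 = 1/(1+e^{1.3000}) = 0.2142
P_3 = 1/(1+e^{-1.9000}) = 0.8699
P_4 = 1/(1+e^{-1.4000}) = 0.8022
E[score] = 0.1824 + 0.2142 + 0.8699 + 0.8022 = 2.0687

2.07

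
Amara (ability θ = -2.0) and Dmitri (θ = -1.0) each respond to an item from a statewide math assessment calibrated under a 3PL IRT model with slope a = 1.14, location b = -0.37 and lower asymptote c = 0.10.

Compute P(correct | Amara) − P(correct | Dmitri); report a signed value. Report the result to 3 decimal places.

-0.174

P(θ) = c + (1 − c) · 1 / (1 + exp(−a(θ − b)))
P(Amara) = 0.2214  [exponent -1.8582]
P(Dmitri) = 0.3950  [exponent -0.7182]
Difference = 0.2214 − 0.3950 = -0.1736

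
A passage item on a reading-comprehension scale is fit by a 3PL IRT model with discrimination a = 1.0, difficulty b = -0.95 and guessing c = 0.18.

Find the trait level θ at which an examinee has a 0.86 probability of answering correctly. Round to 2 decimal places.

0.63

P(θ) = c + (1 − c) · 1 / (1 + exp(−a(θ − b)))
Remove guessing floor: (0.86 − 0.18)/(1 − 0.18) = 0.8293
logit = ln(0.8293/0.1707) = 1.5805
θ = b + logit/(a) = -0.95 + 1.5805/1.0000 = 0.6305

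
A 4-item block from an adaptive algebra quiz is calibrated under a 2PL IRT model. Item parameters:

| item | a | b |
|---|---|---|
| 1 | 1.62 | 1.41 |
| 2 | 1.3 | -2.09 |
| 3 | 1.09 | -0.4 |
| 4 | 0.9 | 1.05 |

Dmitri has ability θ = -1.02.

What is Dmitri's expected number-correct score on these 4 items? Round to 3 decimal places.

1.291

P(θ) = 1 / (1 + exp(−a(θ − b)))
P_1 = 1/(1+e^{3.9366}) = 0.0191
P_2 = 1/(1+e^{-1.3910}) = 0.8008
P_3 = 1/(1+e^{0.6758}) = 0.3372
P_4 = 1/(1+e^{1.8630}) = 0.1344
E[score] = 0.0191 + 0.8008 + 0.3372 + 0.1344 = 1.2914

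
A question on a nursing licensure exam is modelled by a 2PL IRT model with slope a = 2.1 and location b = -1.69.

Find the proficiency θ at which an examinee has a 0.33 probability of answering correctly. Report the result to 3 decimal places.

P(θ) = 1 / (1 + exp(−a(θ − b)))
logit = ln(0.3300/0.6700) = -0.7082
θ = b + logit/(a) = -1.69 + (-0.7082)/2.1000 = -2.0272

-2.027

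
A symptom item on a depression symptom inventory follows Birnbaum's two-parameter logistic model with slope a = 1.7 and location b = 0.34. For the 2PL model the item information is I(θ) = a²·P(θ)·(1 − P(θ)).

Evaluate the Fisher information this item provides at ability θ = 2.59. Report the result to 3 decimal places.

P = 1/(1+e^{-3.8250}) = 0.9786
P(1−P) = 0.9786 × 0.0214 = 0.0209
I = a² × P(1−P) = 1.7² × 0.0209 = 0.06039

0.060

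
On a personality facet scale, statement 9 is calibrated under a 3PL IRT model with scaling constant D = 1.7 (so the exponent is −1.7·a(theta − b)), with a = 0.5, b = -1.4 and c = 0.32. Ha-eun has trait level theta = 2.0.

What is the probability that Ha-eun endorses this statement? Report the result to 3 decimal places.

P(theta) = c + (1 − c) · 1 / (1 + exp(−D·a(theta − b)))
Exponent: 1.7 × 0.5 × (2.0 − (-1.4)) = 2.8900
1/(1 + e^{-2.8900}) = 0.9473
P = 0.32 + 0.68 × 0.9473 = 0.9642

0.964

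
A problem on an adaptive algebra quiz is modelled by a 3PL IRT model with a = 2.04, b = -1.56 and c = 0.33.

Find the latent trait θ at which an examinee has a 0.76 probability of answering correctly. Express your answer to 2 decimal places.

-1.27

P(θ) = c + (1 − c) · 1 / (1 + exp(−a(θ − b)))
Remove guessing floor: (0.76 − 0.33)/(1 − 0.33) = 0.6418
logit = ln(0.6418/0.3582) = 0.5831
θ = b + logit/(a) = -1.56 + 0.5831/2.0400 = -1.2741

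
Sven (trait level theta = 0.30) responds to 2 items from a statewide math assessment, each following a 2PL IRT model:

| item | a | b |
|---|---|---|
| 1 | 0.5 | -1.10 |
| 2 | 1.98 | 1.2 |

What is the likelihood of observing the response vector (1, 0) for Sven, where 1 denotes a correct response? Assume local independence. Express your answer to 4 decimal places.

P(theta) = 1 / (1 + exp(−a(theta − b)))
P_1 = 1/(1+e^{-0.7000}) = 0.6682
P_2 = 1/(1+e^{1.7820}) = 0.1441
L = P_1 × (1−P_2) = 0.6682 × 0.8559 = 0.57193

0.5719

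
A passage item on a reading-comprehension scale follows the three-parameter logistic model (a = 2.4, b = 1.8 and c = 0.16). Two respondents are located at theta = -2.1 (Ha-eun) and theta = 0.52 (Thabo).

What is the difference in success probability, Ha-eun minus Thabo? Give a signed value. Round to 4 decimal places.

P(theta) = c + (1 − c) · 1 / (1 + exp(−a(theta − b)))
P(Ha-eun) = 0.1601  [exponent -9.3600]
P(Thabo) = 0.1972  [exponent -3.0720]
Difference = 0.1601 − 0.1972 = -0.0371

-0.0371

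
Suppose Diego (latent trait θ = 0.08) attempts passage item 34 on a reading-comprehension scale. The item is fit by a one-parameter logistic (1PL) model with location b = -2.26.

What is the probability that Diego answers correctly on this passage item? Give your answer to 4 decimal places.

P(θ) = 1 / (1 + exp(−(θ − b)))
Exponent: (0.08 − (-2.26)) = 2.3400
1/(1 + e^{-2.3400}) = 0.9121
P = 0.9121

0.9121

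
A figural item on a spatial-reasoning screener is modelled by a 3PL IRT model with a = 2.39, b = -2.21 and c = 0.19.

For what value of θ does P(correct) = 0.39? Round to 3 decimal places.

P(θ) = c + (1 − c) · 1 / (1 + exp(−a(θ − b)))
Remove guessing floor: (0.39 − 0.19)/(1 − 0.19) = 0.2469
logit = ln(0.2469/0.7531) = -1.1151
θ = b + logit/(a) = -2.21 + (-1.1151)/2.3900 = -2.6766

-2.677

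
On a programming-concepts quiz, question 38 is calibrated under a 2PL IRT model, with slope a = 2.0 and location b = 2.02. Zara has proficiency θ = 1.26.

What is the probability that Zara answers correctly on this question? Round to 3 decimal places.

0.179

P(θ) = 1 / (1 + exp(−a(θ − b)))
Exponent: 2.0 × (1.26 − 2.02) = -1.5200
1/(1 + e^{1.5200}) = 0.1795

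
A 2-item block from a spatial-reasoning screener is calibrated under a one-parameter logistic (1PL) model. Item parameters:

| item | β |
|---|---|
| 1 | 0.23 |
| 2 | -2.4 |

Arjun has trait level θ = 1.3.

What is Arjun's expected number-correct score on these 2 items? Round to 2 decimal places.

1.72

P(θ) = 1 / (1 + exp(−(θ − β)))
P_1 = 1/(1+e^{-1.0700}) = 0.7446
P_2 = 1/(1+e^{-3.7000}) = 0.9759
E[score] = 0.7446 + 0.9759 = 1.7205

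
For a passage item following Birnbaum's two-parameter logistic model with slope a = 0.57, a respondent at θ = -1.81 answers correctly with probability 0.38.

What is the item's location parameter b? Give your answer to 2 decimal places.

P(θ) = 1 / (1 + exp(−a(θ − b)))
logit(0.38) = ln(0.38/0.62) = -0.4895
b = θ − logit/(a) = -1.81 − (-0.4895)/0.5700 = -0.9511

-0.95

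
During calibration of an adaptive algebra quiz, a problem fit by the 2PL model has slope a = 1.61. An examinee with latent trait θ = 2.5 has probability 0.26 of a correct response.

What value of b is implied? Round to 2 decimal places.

P(θ) = 1 / (1 + exp(−a(θ − b)))
logit(0.26) = ln(0.26/0.74) = -1.0460
b = θ − logit/(a) = 2.5 − (-1.0460)/1.6100 = 3.1497

3.15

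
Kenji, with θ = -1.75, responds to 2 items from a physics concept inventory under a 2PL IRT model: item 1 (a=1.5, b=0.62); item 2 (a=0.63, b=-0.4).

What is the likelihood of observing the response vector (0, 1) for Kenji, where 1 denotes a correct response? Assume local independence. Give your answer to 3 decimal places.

0.291

P(θ) = 1 / (1 + exp(−a(θ − b)))
P_1 = 1/(1+e^{3.5550}) = 0.0278
P_2 = 1/(1+e^{0.8505}) = 0.2993
L = (1−P_1) × P_2 = 0.9722 × 0.2993 = 0.29101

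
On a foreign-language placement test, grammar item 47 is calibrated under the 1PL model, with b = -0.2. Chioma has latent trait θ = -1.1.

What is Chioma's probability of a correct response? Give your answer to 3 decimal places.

0.289

P(θ) = 1 / (1 + exp(−(θ − b)))
Exponent: (-1.1 − (-0.2)) = -0.9000
1/(1 + e^{0.9000}) = 0.2891
P = 0.2891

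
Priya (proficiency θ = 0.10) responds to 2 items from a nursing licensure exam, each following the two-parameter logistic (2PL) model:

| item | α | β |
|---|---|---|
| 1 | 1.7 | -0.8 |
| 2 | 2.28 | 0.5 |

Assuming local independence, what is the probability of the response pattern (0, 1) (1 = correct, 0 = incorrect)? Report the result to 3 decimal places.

0.051

P(θ) = 1 / (1 + exp(−α(θ − β)))
P_1 = 1/(1+e^{-1.5300}) = 0.8220
P_2 = 1/(1+e^{0.9120}) = 0.2866
L = (1−P_1) × P_2 = 0.1780 × 0.2866 = 0.05101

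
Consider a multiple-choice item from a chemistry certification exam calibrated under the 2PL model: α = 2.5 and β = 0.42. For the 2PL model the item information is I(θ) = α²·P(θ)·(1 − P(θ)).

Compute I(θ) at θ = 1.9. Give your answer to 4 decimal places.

P = 1/(1+e^{-3.7000}) = 0.9759
P(1−P) = 0.9759 × 0.0241 = 0.0235
I = α² × P(1−P) = 2.5² × 0.0235 = 0.14716

0.1472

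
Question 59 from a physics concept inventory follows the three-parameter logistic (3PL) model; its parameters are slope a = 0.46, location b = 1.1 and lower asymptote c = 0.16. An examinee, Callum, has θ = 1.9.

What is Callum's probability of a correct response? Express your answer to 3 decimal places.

0.656

P(θ) = c + (1 − c) · 1 / (1 + exp(−a(θ − b)))
Exponent: 0.46 × (1.9 − 1.1) = 0.3680
1/(1 + e^{-0.3680}) = 0.5910
P = 0.16 + 0.84 × 0.5910 = 0.6564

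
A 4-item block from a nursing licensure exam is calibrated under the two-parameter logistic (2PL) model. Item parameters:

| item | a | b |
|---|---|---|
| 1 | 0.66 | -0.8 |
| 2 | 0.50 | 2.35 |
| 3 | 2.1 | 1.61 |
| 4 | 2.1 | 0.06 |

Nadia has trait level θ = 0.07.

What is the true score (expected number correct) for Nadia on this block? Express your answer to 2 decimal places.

1.43

P(θ) = 1 / (1 + exp(−a(θ − b)))
P_1 = 1/(1+e^{-0.5742}) = 0.6397
P_2 = 1/(1+e^{1.1400}) = 0.2423
P_3 = 1/(1+e^{3.2340}) = 0.0379
P_4 = 1/(1+e^{-0.0210}) = 0.5052
E[score] = 0.6397 + 0.2423 + 0.0379 + 0.5052 = 1.4252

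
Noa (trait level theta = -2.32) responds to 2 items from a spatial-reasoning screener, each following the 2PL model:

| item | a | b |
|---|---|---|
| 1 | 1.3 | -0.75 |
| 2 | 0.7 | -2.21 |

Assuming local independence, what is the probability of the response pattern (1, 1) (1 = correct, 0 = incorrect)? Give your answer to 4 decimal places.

0.0553

P(theta) = 1 / (1 + exp(−a(theta − b)))
P_1 = 1/(1+e^{2.0410}) = 0.1150
P_2 = 1/(1+e^{0.0770}) = 0.4808
L = P_1 × P_2 = 0.1150 × 0.4808 = 0.05527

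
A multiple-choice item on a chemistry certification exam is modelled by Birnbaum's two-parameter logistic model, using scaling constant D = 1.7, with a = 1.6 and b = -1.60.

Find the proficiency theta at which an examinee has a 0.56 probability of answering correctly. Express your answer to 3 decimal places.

P(theta) = 1 / (1 + exp(−D·a(theta − b)))
logit = ln(0.5600/0.4400) = 0.2412
theta = b + logit/(1.7·a) = -1.60 + 0.2412/2.7200 = -1.5113

-1.511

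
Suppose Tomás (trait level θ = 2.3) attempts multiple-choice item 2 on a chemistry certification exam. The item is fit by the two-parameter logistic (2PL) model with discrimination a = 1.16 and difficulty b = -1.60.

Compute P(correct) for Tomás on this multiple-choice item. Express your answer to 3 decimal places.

P(θ) = 1 / (1 + exp(−a(θ − b)))
Exponent: 1.16 × (2.3 − (-1.60)) = 4.5240
1/(1 + e^{-4.5240}) = 0.9893

0.989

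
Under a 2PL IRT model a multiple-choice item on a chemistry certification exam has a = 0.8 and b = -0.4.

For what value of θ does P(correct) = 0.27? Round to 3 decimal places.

-1.643

P(θ) = 1 / (1 + exp(−a(θ − b)))
logit = ln(0.2700/0.7300) = -0.9946
θ = b + logit/(a) = -0.4 + (-0.9946)/0.8000 = -1.6433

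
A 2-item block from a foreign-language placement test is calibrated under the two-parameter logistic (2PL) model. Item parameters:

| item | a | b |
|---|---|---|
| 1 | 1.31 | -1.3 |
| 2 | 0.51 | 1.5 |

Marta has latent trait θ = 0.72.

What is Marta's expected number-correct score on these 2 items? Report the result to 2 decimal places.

P(θ) = 1 / (1 + exp(−a(θ − b)))
P_1 = 1/(1+e^{-2.6462}) = 0.9338
P_2 = 1/(1+e^{0.3978}) = 0.4018
E[score] = 0.9338 + 0.4018 = 1.3356

1.34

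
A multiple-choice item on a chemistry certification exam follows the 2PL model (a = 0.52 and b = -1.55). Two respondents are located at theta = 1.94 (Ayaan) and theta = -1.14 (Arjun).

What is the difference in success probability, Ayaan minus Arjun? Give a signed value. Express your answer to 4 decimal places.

0.3068

P(theta) = 1 / (1 + exp(−a(theta − b)))
P(Ayaan) = 0.8599  [exponent 1.8148]
P(Arjun) = 0.5531  [exponent 0.2132]
Difference = 0.8599 − 0.5531 = 0.3068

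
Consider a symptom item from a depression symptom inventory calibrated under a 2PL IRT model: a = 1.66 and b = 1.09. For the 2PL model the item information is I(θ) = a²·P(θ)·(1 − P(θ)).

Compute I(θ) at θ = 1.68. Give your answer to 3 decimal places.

P = 1/(1+e^{-0.9794}) = 0.7270
P(1−P) = 0.7270 × 0.2730 = 0.1985
I = a² × P(1−P) = 1.66² × 0.1985 = 0.54692

0.547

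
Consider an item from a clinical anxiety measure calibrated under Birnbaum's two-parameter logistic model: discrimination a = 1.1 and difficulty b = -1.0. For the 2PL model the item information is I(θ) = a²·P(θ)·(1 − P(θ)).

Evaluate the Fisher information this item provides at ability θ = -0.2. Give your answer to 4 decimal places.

0.2507

P = 1/(1+e^{-0.8800}) = 0.7068
P(1−P) = 0.7068 × 0.2932 = 0.2072
I = a² × P(1−P) = 1.1² × 0.2072 = 0.25074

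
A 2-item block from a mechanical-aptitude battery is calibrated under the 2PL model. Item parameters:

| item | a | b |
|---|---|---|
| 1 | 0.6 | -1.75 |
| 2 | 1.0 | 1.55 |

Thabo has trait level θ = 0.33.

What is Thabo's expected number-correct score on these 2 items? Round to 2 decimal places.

P(θ) = 1 / (1 + exp(−a(θ − b)))
P_1 = 1/(1+e^{-1.2480}) = 0.7770
P_2 = 1/(1+e^{1.2200}) = 0.2279
E[score] = 0.7770 + 0.2279 = 1.0049

1.00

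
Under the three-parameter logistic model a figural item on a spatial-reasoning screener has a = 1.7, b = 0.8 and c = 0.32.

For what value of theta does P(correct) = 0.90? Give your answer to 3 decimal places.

1.834

P(theta) = c + (1 − c) · 1 / (1 + exp(−a(theta − b)))
Remove guessing floor: (0.90 − 0.32)/(1 − 0.32) = 0.8529
logit = ln(0.8529/0.1471) = 1.7579
theta = b + logit/(a) = 0.8 + 1.7579/1.7000 = 1.8340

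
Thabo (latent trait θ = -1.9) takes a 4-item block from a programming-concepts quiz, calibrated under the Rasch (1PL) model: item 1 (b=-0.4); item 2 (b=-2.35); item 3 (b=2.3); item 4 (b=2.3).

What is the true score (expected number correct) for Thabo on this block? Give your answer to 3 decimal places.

P(θ) = 1 / (1 + exp(−(θ − b)))
P_1 = 1/(1+e^{1.5000}) = 0.1824
P_2 = 1/(1+e^{-0.4500}) = 0.6106
P_3 = 1/(1+e^{4.2000}) = 0.0148
P_4 = 1/(1+e^{4.2000}) = 0.0148
E[score] = 0.1824 + 0.6106 + 0.0148 + 0.0148 = 0.8226

0.823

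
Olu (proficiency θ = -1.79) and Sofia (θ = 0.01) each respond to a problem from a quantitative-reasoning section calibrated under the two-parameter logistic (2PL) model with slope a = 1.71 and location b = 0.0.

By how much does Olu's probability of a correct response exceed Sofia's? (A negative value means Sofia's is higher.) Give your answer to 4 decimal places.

-0.4595

P(θ) = 1 / (1 + exp(−a(θ − b)))
P(Olu) = 0.0447  [exponent -3.0609]
P(Sofia) = 0.5043  [exponent 0.0171]
Difference = 0.0447 − 0.5043 = -0.4595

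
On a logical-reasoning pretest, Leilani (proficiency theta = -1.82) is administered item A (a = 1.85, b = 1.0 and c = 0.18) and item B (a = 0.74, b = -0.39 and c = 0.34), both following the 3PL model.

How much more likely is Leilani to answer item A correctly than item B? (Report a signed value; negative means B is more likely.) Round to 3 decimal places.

P(theta) = c + (1 − c) · 1 / (1 + exp(−a(theta − b)))
P_A = 0.1844
P_B = 0.5101
P_A − P_B = -0.3256

-0.326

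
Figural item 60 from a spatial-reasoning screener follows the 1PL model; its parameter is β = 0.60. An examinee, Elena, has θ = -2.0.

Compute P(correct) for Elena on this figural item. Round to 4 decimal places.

P(θ) = 1 / (1 + exp(−(θ − β)))
Exponent: (-2.0 − 0.60) = -2.6000
1/(1 + e^{2.6000}) = 0.0691
P = 0.0691

0.0691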